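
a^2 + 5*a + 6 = (a + 2)*(a + 3)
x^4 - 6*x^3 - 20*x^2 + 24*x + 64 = (x - 8)*(x - 2)*(x + 2)^2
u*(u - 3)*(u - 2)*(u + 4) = u^4 - u^3 - 14*u^2 + 24*u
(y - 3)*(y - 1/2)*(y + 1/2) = y^3 - 3*y^2 - y/4 + 3/4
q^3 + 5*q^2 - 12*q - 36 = (q - 3)*(q + 2)*(q + 6)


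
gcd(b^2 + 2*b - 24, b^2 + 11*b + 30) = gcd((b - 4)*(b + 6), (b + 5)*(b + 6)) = b + 6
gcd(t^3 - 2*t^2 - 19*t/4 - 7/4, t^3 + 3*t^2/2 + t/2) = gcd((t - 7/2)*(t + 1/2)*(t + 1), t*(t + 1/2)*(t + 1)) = t^2 + 3*t/2 + 1/2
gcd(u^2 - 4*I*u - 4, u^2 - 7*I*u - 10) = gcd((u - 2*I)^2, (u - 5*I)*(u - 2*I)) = u - 2*I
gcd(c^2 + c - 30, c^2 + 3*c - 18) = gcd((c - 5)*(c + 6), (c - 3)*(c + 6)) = c + 6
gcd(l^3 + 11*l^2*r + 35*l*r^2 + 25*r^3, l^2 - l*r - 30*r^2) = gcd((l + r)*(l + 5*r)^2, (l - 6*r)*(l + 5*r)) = l + 5*r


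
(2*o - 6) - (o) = o - 6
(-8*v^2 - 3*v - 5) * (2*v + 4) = -16*v^3 - 38*v^2 - 22*v - 20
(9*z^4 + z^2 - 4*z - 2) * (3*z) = 27*z^5 + 3*z^3 - 12*z^2 - 6*z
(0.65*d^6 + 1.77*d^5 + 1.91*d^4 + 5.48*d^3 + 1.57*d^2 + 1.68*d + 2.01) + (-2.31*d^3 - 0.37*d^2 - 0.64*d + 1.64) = 0.65*d^6 + 1.77*d^5 + 1.91*d^4 + 3.17*d^3 + 1.2*d^2 + 1.04*d + 3.65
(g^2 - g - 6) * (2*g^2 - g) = 2*g^4 - 3*g^3 - 11*g^2 + 6*g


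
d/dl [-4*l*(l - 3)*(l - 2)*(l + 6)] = -16*l^3 - 12*l^2 + 192*l - 144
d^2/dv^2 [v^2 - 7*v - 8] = 2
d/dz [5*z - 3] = 5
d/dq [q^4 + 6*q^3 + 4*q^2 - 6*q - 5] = 4*q^3 + 18*q^2 + 8*q - 6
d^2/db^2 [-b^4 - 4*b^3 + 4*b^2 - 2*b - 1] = -12*b^2 - 24*b + 8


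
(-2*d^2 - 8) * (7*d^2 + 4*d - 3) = -14*d^4 - 8*d^3 - 50*d^2 - 32*d + 24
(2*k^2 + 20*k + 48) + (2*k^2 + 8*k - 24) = 4*k^2 + 28*k + 24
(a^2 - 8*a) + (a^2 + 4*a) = 2*a^2 - 4*a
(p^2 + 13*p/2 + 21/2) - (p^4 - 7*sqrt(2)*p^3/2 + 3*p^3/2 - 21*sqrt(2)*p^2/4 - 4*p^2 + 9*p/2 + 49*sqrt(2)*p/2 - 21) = -p^4 - 3*p^3/2 + 7*sqrt(2)*p^3/2 + 5*p^2 + 21*sqrt(2)*p^2/4 - 49*sqrt(2)*p/2 + 2*p + 63/2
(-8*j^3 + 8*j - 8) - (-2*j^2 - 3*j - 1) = -8*j^3 + 2*j^2 + 11*j - 7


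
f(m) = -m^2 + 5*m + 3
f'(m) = 5 - 2*m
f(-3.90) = -31.71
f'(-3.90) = 12.80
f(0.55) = 5.45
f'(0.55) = 3.90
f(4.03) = 6.91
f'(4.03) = -3.06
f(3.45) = 8.35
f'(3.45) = -1.90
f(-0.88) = -2.17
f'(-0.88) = 6.76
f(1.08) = 7.23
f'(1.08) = 2.84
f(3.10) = 8.89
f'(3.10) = -1.20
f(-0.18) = 2.07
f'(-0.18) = 5.36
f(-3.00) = -21.00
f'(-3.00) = 11.00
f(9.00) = -33.00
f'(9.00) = -13.00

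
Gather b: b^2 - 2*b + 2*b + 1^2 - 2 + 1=b^2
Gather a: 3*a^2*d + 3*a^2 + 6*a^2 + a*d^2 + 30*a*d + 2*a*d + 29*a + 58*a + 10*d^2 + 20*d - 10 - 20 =a^2*(3*d + 9) + a*(d^2 + 32*d + 87) + 10*d^2 + 20*d - 30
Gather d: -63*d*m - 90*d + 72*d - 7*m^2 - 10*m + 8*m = d*(-63*m - 18) - 7*m^2 - 2*m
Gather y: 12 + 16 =28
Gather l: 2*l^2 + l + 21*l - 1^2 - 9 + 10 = 2*l^2 + 22*l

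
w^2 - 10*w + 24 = (w - 6)*(w - 4)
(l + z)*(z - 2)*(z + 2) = l*z^2 - 4*l + z^3 - 4*z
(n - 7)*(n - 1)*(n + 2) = n^3 - 6*n^2 - 9*n + 14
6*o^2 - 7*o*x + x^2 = (-6*o + x)*(-o + x)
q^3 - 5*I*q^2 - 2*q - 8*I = (q - 4*I)*(q - 2*I)*(q + I)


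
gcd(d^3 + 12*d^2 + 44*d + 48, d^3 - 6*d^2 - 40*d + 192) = d + 6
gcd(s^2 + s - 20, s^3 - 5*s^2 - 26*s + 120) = s^2 + s - 20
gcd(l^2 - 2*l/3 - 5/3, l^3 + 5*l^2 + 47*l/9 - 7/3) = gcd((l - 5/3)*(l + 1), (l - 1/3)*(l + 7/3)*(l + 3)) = 1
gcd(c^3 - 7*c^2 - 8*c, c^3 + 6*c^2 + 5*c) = c^2 + c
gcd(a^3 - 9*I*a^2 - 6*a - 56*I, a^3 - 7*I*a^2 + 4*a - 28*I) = a^2 - 5*I*a + 14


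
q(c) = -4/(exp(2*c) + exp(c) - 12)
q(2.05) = -0.07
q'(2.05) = 0.16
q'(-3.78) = 0.00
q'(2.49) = 0.06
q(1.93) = -0.09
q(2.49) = -0.03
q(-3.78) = 0.33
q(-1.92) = 0.34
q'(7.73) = 0.00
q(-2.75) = 0.34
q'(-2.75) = 0.00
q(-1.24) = 0.34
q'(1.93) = 0.23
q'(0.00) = 0.12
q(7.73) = -0.00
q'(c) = -4*(-2*exp(2*c) - exp(c))/(exp(2*c) + exp(c) - 12)^2 = (8*exp(c) + 4)*exp(c)/(exp(2*c) + exp(c) - 12)^2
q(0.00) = 0.40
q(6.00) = 0.00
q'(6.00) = 0.00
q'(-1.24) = 0.01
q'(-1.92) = 0.01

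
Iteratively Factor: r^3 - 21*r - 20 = (r - 5)*(r^2 + 5*r + 4) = (r - 5)*(r + 4)*(r + 1)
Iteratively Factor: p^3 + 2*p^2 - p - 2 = (p + 1)*(p^2 + p - 2) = (p - 1)*(p + 1)*(p + 2)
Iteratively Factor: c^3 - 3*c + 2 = (c + 2)*(c^2 - 2*c + 1) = (c - 1)*(c + 2)*(c - 1)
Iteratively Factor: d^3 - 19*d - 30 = (d + 2)*(d^2 - 2*d - 15) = (d + 2)*(d + 3)*(d - 5)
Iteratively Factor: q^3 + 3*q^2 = (q)*(q^2 + 3*q) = q*(q + 3)*(q)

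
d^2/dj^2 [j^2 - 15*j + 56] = 2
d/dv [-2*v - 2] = -2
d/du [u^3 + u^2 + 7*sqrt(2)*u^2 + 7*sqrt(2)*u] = 3*u^2 + 2*u + 14*sqrt(2)*u + 7*sqrt(2)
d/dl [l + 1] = 1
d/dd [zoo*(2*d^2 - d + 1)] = zoo*(d + 1)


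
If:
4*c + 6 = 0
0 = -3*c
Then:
No Solution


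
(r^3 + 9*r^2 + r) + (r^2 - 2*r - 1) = r^3 + 10*r^2 - r - 1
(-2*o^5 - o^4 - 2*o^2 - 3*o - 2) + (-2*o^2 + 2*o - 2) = -2*o^5 - o^4 - 4*o^2 - o - 4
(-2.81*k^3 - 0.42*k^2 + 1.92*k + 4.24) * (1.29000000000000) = -3.6249*k^3 - 0.5418*k^2 + 2.4768*k + 5.4696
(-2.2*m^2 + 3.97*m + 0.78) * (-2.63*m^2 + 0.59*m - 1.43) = 5.786*m^4 - 11.7391*m^3 + 3.4369*m^2 - 5.2169*m - 1.1154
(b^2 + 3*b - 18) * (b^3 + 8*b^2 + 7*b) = b^5 + 11*b^4 + 13*b^3 - 123*b^2 - 126*b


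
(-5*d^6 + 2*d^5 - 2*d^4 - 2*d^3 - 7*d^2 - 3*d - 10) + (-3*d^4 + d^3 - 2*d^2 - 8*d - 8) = -5*d^6 + 2*d^5 - 5*d^4 - d^3 - 9*d^2 - 11*d - 18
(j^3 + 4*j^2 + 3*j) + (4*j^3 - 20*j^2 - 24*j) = 5*j^3 - 16*j^2 - 21*j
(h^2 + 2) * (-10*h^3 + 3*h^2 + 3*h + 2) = -10*h^5 + 3*h^4 - 17*h^3 + 8*h^2 + 6*h + 4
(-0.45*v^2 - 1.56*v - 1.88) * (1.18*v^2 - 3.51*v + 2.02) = -0.531*v^4 - 0.2613*v^3 + 2.3482*v^2 + 3.4476*v - 3.7976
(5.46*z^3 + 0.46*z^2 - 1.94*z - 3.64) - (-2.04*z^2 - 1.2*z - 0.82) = 5.46*z^3 + 2.5*z^2 - 0.74*z - 2.82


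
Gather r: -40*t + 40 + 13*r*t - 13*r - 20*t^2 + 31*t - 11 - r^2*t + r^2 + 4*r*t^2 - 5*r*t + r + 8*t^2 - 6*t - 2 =r^2*(1 - t) + r*(4*t^2 + 8*t - 12) - 12*t^2 - 15*t + 27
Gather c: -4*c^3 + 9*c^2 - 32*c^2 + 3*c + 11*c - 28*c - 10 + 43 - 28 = -4*c^3 - 23*c^2 - 14*c + 5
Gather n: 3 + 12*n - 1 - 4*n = 8*n + 2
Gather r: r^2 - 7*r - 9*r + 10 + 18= r^2 - 16*r + 28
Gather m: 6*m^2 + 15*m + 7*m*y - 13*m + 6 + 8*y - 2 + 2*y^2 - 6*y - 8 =6*m^2 + m*(7*y + 2) + 2*y^2 + 2*y - 4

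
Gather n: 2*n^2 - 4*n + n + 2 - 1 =2*n^2 - 3*n + 1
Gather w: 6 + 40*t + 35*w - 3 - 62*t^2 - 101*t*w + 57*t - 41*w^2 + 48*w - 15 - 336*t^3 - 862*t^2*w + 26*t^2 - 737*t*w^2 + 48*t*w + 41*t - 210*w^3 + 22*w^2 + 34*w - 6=-336*t^3 - 36*t^2 + 138*t - 210*w^3 + w^2*(-737*t - 19) + w*(-862*t^2 - 53*t + 117) - 18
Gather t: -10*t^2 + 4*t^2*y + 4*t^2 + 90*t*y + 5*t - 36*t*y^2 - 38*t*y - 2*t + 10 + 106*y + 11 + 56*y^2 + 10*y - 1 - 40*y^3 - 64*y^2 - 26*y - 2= t^2*(4*y - 6) + t*(-36*y^2 + 52*y + 3) - 40*y^3 - 8*y^2 + 90*y + 18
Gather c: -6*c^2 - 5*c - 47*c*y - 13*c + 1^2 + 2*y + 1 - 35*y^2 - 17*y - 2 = -6*c^2 + c*(-47*y - 18) - 35*y^2 - 15*y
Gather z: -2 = -2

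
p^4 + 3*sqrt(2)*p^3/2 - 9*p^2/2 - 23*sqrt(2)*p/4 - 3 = (p - 3*sqrt(2)/2)*(p + 2*sqrt(2))*(sqrt(2)*p/2 + 1/2)*(sqrt(2)*p + 1)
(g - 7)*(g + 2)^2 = g^3 - 3*g^2 - 24*g - 28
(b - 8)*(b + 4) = b^2 - 4*b - 32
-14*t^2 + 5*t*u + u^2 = (-2*t + u)*(7*t + u)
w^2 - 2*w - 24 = (w - 6)*(w + 4)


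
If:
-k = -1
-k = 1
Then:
No Solution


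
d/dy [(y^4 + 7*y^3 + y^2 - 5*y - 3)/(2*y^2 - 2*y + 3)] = (4*y^5 + 8*y^4 - 16*y^3 + 71*y^2 + 18*y - 21)/(4*y^4 - 8*y^3 + 16*y^2 - 12*y + 9)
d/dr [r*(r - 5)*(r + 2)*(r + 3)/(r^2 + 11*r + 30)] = (2*r^5 + 33*r^4 + 120*r^3 - 179*r^2 - 1140*r - 900)/(r^4 + 22*r^3 + 181*r^2 + 660*r + 900)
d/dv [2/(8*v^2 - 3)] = -32*v/(8*v^2 - 3)^2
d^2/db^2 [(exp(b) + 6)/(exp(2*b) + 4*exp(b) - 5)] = (exp(4*b) + 20*exp(3*b) + 102*exp(2*b) + 236*exp(b) + 145)*exp(b)/(exp(6*b) + 12*exp(5*b) + 33*exp(4*b) - 56*exp(3*b) - 165*exp(2*b) + 300*exp(b) - 125)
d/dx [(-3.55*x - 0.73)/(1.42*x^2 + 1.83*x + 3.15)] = (5.041*x^2 + 2.0732*x - 9.8466)/(2.0164*x^4 + 5.1972*x^3 + 12.2949*x^2 + 11.529*x + 9.9225)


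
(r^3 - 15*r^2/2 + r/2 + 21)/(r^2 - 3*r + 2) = (2*r^2 - 11*r - 21)/(2*(r - 1))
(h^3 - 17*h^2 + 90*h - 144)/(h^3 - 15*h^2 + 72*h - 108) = (h - 8)/(h - 6)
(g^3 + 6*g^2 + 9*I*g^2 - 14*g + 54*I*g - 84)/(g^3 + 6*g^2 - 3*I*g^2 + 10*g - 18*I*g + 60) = (g + 7*I)/(g - 5*I)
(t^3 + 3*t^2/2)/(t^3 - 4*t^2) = (t + 3/2)/(t - 4)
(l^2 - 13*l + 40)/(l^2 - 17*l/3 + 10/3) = 3*(l - 8)/(3*l - 2)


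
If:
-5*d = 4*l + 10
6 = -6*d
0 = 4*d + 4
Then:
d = -1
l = -5/4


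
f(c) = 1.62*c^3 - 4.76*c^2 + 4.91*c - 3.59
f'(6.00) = 122.75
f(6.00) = 204.43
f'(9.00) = 312.89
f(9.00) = 836.02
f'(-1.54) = 31.10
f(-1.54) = -28.36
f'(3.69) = 35.96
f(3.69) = 31.11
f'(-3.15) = 83.12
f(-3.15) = -116.92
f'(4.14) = 48.80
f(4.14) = 50.10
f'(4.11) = 47.88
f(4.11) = 48.65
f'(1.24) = 0.58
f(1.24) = -1.73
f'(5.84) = 115.07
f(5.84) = 185.41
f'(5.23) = 88.06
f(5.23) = 123.64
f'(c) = 4.86*c^2 - 9.52*c + 4.91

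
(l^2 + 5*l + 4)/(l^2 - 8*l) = (l^2 + 5*l + 4)/(l*(l - 8))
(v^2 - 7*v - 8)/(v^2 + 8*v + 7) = (v - 8)/(v + 7)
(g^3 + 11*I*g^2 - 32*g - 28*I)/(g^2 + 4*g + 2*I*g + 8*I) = (g^2 + 9*I*g - 14)/(g + 4)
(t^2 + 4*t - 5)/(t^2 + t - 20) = (t - 1)/(t - 4)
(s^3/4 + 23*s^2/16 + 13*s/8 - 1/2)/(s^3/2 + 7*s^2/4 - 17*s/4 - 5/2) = (4*s^3 + 23*s^2 + 26*s - 8)/(4*(2*s^3 + 7*s^2 - 17*s - 10))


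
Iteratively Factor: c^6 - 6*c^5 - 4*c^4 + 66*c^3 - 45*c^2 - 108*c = (c)*(c^5 - 6*c^4 - 4*c^3 + 66*c^2 - 45*c - 108) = c*(c - 4)*(c^4 - 2*c^3 - 12*c^2 + 18*c + 27) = c*(c - 4)*(c - 3)*(c^3 + c^2 - 9*c - 9) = c*(c - 4)*(c - 3)*(c + 1)*(c^2 - 9) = c*(c - 4)*(c - 3)^2*(c + 1)*(c + 3)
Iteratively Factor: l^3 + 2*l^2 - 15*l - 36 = (l - 4)*(l^2 + 6*l + 9) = (l - 4)*(l + 3)*(l + 3)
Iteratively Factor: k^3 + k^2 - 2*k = (k)*(k^2 + k - 2) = k*(k + 2)*(k - 1)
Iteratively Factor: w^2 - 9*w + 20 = (w - 4)*(w - 5)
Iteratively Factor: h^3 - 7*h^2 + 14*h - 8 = (h - 1)*(h^2 - 6*h + 8) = (h - 2)*(h - 1)*(h - 4)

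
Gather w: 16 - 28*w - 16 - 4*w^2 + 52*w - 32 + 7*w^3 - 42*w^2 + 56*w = 7*w^3 - 46*w^2 + 80*w - 32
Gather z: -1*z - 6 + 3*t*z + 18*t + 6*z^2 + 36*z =18*t + 6*z^2 + z*(3*t + 35) - 6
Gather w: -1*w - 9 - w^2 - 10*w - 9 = -w^2 - 11*w - 18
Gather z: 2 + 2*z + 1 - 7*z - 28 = -5*z - 25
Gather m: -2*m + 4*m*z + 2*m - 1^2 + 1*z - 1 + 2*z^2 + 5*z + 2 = 4*m*z + 2*z^2 + 6*z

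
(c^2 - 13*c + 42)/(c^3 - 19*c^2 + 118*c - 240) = (c - 7)/(c^2 - 13*c + 40)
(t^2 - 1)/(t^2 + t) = (t - 1)/t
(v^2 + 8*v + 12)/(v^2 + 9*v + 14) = (v + 6)/(v + 7)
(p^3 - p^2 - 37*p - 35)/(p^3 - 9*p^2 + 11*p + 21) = (p + 5)/(p - 3)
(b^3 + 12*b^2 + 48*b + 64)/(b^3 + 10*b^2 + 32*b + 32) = (b + 4)/(b + 2)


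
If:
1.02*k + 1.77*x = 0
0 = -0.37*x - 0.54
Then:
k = 2.53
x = -1.46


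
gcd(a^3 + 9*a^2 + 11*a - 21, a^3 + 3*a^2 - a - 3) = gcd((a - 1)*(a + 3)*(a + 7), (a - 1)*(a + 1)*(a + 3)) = a^2 + 2*a - 3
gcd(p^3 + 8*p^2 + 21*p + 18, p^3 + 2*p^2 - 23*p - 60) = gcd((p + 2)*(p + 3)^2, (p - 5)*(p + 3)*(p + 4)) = p + 3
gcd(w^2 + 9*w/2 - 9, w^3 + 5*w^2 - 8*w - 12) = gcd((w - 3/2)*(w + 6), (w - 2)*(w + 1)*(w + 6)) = w + 6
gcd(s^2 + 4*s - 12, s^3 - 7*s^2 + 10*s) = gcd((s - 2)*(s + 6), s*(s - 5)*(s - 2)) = s - 2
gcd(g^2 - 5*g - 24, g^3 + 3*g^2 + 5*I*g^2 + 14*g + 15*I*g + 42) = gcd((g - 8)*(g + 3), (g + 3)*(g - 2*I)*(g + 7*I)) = g + 3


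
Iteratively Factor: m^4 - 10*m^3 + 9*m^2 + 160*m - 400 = (m - 4)*(m^3 - 6*m^2 - 15*m + 100) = (m - 5)*(m - 4)*(m^2 - m - 20) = (m - 5)*(m - 4)*(m + 4)*(m - 5)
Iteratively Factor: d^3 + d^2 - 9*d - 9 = (d - 3)*(d^2 + 4*d + 3) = (d - 3)*(d + 3)*(d + 1)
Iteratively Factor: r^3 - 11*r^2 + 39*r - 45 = (r - 3)*(r^2 - 8*r + 15) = (r - 5)*(r - 3)*(r - 3)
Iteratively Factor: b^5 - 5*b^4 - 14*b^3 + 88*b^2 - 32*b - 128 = (b - 2)*(b^4 - 3*b^3 - 20*b^2 + 48*b + 64) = (b - 4)*(b - 2)*(b^3 + b^2 - 16*b - 16) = (b - 4)^2*(b - 2)*(b^2 + 5*b + 4) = (b - 4)^2*(b - 2)*(b + 4)*(b + 1)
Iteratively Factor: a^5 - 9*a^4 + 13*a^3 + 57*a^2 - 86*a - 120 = (a - 5)*(a^4 - 4*a^3 - 7*a^2 + 22*a + 24) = (a - 5)*(a - 4)*(a^3 - 7*a - 6) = (a - 5)*(a - 4)*(a - 3)*(a^2 + 3*a + 2) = (a - 5)*(a - 4)*(a - 3)*(a + 1)*(a + 2)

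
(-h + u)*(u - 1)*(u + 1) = -h*u^2 + h + u^3 - u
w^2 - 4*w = w*(w - 4)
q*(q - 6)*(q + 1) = q^3 - 5*q^2 - 6*q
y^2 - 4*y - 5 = (y - 5)*(y + 1)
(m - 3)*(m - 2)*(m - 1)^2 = m^4 - 7*m^3 + 17*m^2 - 17*m + 6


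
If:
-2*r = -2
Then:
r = 1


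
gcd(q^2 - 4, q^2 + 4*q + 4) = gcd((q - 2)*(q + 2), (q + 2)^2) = q + 2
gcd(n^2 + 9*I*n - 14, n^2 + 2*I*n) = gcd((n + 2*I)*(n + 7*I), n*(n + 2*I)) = n + 2*I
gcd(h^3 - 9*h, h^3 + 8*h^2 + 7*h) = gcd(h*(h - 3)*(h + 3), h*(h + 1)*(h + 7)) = h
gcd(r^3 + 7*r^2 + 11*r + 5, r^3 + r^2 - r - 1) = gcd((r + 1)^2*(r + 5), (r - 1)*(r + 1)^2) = r^2 + 2*r + 1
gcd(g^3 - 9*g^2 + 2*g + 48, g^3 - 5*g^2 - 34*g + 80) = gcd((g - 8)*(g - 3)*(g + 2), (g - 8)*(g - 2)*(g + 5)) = g - 8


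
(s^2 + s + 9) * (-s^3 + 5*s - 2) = -s^5 - s^4 - 4*s^3 + 3*s^2 + 43*s - 18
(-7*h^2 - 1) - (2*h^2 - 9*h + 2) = -9*h^2 + 9*h - 3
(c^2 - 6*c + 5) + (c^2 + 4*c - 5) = 2*c^2 - 2*c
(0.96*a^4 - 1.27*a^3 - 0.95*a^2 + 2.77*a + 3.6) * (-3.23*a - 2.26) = -3.1008*a^5 + 1.9325*a^4 + 5.9387*a^3 - 6.8001*a^2 - 17.8882*a - 8.136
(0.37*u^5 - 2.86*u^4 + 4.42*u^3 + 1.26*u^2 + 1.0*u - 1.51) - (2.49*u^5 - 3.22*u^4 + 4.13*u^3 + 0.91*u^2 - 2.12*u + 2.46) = -2.12*u^5 + 0.36*u^4 + 0.29*u^3 + 0.35*u^2 + 3.12*u - 3.97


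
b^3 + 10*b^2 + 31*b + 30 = (b + 2)*(b + 3)*(b + 5)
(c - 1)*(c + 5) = c^2 + 4*c - 5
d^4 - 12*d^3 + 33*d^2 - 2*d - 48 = (d - 8)*(d - 3)*(d - 2)*(d + 1)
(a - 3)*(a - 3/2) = a^2 - 9*a/2 + 9/2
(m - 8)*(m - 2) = m^2 - 10*m + 16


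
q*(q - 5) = q^2 - 5*q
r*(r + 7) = r^2 + 7*r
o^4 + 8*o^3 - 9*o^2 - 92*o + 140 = (o - 2)^2*(o + 5)*(o + 7)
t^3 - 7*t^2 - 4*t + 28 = (t - 7)*(t - 2)*(t + 2)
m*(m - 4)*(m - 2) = m^3 - 6*m^2 + 8*m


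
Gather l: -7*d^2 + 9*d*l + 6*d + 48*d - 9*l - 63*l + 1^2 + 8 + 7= -7*d^2 + 54*d + l*(9*d - 72) + 16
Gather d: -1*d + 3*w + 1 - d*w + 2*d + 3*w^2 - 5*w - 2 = d*(1 - w) + 3*w^2 - 2*w - 1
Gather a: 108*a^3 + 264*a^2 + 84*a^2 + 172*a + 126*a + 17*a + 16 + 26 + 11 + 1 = 108*a^3 + 348*a^2 + 315*a + 54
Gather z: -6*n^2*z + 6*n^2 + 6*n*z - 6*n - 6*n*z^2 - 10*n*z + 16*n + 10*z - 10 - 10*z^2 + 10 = 6*n^2 + 10*n + z^2*(-6*n - 10) + z*(-6*n^2 - 4*n + 10)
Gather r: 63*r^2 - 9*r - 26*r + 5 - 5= 63*r^2 - 35*r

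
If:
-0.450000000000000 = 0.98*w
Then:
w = -0.46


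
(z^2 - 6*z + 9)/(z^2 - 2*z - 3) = (z - 3)/(z + 1)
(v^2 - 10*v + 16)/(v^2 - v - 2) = (v - 8)/(v + 1)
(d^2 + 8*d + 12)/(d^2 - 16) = (d^2 + 8*d + 12)/(d^2 - 16)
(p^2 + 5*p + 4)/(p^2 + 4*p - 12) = (p^2 + 5*p + 4)/(p^2 + 4*p - 12)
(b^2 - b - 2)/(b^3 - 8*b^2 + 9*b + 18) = (b - 2)/(b^2 - 9*b + 18)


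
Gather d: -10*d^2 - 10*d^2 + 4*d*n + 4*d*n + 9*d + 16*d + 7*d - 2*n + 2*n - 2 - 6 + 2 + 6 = -20*d^2 + d*(8*n + 32)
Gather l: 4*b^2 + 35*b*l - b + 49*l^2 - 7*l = 4*b^2 - b + 49*l^2 + l*(35*b - 7)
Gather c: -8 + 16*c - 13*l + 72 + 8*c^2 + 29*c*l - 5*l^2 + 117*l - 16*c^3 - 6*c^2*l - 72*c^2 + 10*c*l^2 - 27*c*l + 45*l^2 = -16*c^3 + c^2*(-6*l - 64) + c*(10*l^2 + 2*l + 16) + 40*l^2 + 104*l + 64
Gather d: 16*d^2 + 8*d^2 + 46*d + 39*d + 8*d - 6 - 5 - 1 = 24*d^2 + 93*d - 12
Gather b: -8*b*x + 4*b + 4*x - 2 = b*(4 - 8*x) + 4*x - 2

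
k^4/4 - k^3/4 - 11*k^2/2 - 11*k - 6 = (k/2 + 1/2)*(k/2 + 1)*(k - 6)*(k + 2)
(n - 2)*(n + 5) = n^2 + 3*n - 10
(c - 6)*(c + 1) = c^2 - 5*c - 6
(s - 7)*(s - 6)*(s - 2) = s^3 - 15*s^2 + 68*s - 84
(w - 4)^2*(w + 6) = w^3 - 2*w^2 - 32*w + 96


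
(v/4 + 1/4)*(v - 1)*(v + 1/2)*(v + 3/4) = v^4/4 + 5*v^3/16 - 5*v^2/32 - 5*v/16 - 3/32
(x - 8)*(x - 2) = x^2 - 10*x + 16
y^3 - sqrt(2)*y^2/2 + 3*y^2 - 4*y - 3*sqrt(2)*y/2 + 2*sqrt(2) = (y - 1)*(y + 4)*(y - sqrt(2)/2)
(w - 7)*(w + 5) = w^2 - 2*w - 35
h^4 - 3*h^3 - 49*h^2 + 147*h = h*(h - 7)*(h - 3)*(h + 7)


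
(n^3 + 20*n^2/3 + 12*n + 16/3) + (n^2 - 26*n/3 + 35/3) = n^3 + 23*n^2/3 + 10*n/3 + 17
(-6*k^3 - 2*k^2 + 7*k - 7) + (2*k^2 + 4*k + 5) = -6*k^3 + 11*k - 2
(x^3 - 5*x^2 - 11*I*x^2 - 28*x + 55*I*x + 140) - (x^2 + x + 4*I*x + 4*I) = x^3 - 6*x^2 - 11*I*x^2 - 29*x + 51*I*x + 140 - 4*I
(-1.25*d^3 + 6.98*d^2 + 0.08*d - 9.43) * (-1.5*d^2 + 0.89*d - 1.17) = 1.875*d^5 - 11.5825*d^4 + 7.5547*d^3 + 6.0496*d^2 - 8.4863*d + 11.0331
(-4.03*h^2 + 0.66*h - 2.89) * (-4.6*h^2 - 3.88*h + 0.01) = 18.538*h^4 + 12.6004*h^3 + 10.6929*h^2 + 11.2198*h - 0.0289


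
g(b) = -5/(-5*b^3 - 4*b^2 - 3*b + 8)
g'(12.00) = 0.00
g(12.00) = 0.00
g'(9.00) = 0.00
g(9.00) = 0.00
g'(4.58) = -0.01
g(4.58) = 0.01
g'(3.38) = -0.02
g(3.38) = 0.02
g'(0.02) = -0.25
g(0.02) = -0.63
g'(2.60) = -0.05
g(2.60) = 0.04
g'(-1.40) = -0.32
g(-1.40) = -0.28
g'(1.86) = -0.18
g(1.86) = 0.11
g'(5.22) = -0.00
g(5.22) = 0.01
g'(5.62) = -0.00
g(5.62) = 0.00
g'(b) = -5*(15*b^2 + 8*b + 3)/(-5*b^3 - 4*b^2 - 3*b + 8)^2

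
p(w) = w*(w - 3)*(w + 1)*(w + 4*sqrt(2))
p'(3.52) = 192.65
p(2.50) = -35.69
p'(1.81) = -9.13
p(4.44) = 351.18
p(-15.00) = 35317.09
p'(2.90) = 89.83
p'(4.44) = 422.31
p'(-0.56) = 1.80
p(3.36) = 47.55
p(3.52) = 75.92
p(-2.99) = -95.05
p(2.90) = -9.68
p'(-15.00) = -10619.18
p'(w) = w*(w - 3)*(w + 1) + w*(w - 3)*(w + 4*sqrt(2)) + w*(w + 1)*(w + 4*sqrt(2)) + (w - 3)*(w + 1)*(w + 4*sqrt(2)) = 4*w^3 - 6*w^2 + 12*sqrt(2)*w^2 - 16*sqrt(2)*w - 6*w - 12*sqrt(2)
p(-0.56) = 4.47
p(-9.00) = 2888.48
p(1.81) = -45.19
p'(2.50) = 42.53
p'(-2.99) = 59.78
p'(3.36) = 162.43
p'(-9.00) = -1786.71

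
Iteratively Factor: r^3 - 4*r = (r + 2)*(r^2 - 2*r) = r*(r + 2)*(r - 2)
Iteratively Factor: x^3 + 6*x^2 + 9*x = (x + 3)*(x^2 + 3*x) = x*(x + 3)*(x + 3)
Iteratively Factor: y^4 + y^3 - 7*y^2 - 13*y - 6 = (y - 3)*(y^3 + 4*y^2 + 5*y + 2) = (y - 3)*(y + 1)*(y^2 + 3*y + 2) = (y - 3)*(y + 1)^2*(y + 2)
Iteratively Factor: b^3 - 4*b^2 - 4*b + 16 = (b - 2)*(b^2 - 2*b - 8) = (b - 2)*(b + 2)*(b - 4)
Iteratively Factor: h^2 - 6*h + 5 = (h - 1)*(h - 5)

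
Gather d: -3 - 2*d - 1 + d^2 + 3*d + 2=d^2 + d - 2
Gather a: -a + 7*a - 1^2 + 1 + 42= 6*a + 42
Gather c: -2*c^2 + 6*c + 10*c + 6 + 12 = -2*c^2 + 16*c + 18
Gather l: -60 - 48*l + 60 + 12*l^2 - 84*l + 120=12*l^2 - 132*l + 120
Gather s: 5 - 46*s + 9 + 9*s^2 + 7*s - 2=9*s^2 - 39*s + 12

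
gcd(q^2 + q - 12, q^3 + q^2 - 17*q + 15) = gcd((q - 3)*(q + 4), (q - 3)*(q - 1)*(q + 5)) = q - 3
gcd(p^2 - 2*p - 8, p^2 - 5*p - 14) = p + 2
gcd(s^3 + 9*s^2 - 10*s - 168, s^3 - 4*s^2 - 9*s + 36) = s - 4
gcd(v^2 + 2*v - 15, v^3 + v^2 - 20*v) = v + 5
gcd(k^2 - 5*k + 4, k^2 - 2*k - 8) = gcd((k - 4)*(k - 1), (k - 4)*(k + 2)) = k - 4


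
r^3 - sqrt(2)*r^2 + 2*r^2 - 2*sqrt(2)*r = r*(r + 2)*(r - sqrt(2))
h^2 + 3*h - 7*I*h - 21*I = (h + 3)*(h - 7*I)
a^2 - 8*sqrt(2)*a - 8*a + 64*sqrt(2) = (a - 8)*(a - 8*sqrt(2))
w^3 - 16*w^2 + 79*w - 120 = (w - 8)*(w - 5)*(w - 3)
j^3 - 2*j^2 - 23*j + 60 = (j - 4)*(j - 3)*(j + 5)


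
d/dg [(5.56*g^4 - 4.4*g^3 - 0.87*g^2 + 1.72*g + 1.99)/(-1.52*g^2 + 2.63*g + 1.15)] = (-16.9024*g^5 + 50.5564*g^4 + 2.432*g^3 - 14.8537*g^2 + 4.0486*g - 3.2557)/(2.3104*g^4 - 7.9952*g^3 + 3.4209*g^2 + 6.049*g + 1.3225)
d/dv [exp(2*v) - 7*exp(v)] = (2*exp(v) - 7)*exp(v)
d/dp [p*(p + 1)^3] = (p + 1)^2*(4*p + 1)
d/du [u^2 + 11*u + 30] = 2*u + 11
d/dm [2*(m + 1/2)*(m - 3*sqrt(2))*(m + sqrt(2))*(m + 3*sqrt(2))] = 8*m^3 + 3*m^2 + 6*sqrt(2)*m^2 - 72*m + 2*sqrt(2)*m - 36*sqrt(2) - 18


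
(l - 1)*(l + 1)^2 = l^3 + l^2 - l - 1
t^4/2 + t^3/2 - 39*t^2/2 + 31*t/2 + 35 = (t/2 + 1/2)*(t - 5)*(t - 2)*(t + 7)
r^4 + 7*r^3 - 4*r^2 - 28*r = r*(r - 2)*(r + 2)*(r + 7)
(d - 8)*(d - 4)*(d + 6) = d^3 - 6*d^2 - 40*d + 192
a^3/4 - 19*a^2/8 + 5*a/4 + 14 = (a/4 + 1/2)*(a - 8)*(a - 7/2)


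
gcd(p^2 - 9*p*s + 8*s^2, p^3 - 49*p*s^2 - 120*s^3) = p - 8*s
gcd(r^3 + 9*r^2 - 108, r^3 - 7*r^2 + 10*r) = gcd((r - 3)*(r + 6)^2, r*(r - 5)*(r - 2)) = 1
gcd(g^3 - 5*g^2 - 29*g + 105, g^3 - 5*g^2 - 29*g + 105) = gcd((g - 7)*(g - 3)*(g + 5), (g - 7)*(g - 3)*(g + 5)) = g^3 - 5*g^2 - 29*g + 105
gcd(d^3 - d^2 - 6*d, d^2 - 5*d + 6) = d - 3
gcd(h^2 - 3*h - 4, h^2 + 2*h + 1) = h + 1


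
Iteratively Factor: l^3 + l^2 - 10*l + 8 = (l + 4)*(l^2 - 3*l + 2) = (l - 2)*(l + 4)*(l - 1)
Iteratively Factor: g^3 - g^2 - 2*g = (g - 2)*(g^2 + g) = g*(g - 2)*(g + 1)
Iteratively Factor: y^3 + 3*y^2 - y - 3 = (y + 1)*(y^2 + 2*y - 3) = (y + 1)*(y + 3)*(y - 1)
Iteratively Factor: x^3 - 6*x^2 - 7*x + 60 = (x - 4)*(x^2 - 2*x - 15) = (x - 5)*(x - 4)*(x + 3)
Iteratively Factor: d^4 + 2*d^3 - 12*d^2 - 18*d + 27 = (d - 1)*(d^3 + 3*d^2 - 9*d - 27) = (d - 1)*(d + 3)*(d^2 - 9) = (d - 3)*(d - 1)*(d + 3)*(d + 3)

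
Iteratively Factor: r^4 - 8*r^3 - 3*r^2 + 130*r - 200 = (r + 4)*(r^3 - 12*r^2 + 45*r - 50) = (r - 2)*(r + 4)*(r^2 - 10*r + 25) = (r - 5)*(r - 2)*(r + 4)*(r - 5)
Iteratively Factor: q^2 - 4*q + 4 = (q - 2)*(q - 2)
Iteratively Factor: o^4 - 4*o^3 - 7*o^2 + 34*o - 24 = (o + 3)*(o^3 - 7*o^2 + 14*o - 8) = (o - 2)*(o + 3)*(o^2 - 5*o + 4) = (o - 2)*(o - 1)*(o + 3)*(o - 4)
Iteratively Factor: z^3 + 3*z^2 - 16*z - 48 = (z + 3)*(z^2 - 16) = (z - 4)*(z + 3)*(z + 4)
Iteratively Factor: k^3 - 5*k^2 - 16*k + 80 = (k - 4)*(k^2 - k - 20) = (k - 5)*(k - 4)*(k + 4)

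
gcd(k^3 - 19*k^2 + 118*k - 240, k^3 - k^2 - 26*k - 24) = k - 6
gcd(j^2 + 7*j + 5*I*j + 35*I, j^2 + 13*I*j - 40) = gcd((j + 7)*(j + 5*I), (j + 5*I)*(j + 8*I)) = j + 5*I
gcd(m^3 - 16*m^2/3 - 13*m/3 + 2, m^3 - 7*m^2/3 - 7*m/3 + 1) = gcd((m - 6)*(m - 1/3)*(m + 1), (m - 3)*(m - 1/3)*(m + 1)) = m^2 + 2*m/3 - 1/3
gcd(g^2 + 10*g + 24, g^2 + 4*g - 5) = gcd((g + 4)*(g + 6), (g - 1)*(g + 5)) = 1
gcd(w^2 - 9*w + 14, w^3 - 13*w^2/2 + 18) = w - 2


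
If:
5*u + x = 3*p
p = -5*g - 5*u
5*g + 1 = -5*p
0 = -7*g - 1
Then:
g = -1/7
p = -2/35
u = 27/175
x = -33/35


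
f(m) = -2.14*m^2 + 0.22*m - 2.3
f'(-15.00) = 64.42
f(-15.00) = -487.10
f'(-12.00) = 51.58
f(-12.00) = -313.10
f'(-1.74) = 7.67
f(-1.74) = -9.16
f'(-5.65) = 24.40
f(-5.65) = -71.86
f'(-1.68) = 7.41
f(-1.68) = -8.71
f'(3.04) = -12.79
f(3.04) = -21.41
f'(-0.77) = 3.52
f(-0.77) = -3.74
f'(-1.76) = 7.75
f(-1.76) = -9.32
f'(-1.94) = 8.52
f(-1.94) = -10.78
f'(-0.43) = 2.06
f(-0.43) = -2.79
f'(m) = 0.22 - 4.28*m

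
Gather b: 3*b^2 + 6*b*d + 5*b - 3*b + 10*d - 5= 3*b^2 + b*(6*d + 2) + 10*d - 5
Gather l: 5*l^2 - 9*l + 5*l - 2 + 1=5*l^2 - 4*l - 1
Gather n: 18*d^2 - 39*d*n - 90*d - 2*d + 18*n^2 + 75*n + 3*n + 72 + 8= 18*d^2 - 92*d + 18*n^2 + n*(78 - 39*d) + 80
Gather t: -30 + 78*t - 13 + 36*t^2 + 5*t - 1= 36*t^2 + 83*t - 44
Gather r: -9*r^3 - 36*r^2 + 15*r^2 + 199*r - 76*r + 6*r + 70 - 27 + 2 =-9*r^3 - 21*r^2 + 129*r + 45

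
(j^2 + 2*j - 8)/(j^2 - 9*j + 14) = (j + 4)/(j - 7)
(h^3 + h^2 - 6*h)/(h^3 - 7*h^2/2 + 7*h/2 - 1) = 2*h*(h + 3)/(2*h^2 - 3*h + 1)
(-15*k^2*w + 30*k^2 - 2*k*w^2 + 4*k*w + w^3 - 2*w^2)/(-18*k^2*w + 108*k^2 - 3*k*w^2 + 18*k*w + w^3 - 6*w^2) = (-5*k*w + 10*k + w^2 - 2*w)/(-6*k*w + 36*k + w^2 - 6*w)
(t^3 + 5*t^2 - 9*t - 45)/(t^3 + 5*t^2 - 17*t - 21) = (t^2 + 8*t + 15)/(t^2 + 8*t + 7)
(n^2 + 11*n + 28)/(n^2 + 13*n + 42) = (n + 4)/(n + 6)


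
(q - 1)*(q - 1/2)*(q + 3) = q^3 + 3*q^2/2 - 4*q + 3/2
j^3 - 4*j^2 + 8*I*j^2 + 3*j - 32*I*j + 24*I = (j - 3)*(j - 1)*(j + 8*I)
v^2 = v^2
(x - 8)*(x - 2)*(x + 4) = x^3 - 6*x^2 - 24*x + 64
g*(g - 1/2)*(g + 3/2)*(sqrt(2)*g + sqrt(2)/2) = sqrt(2)*g^4 + 3*sqrt(2)*g^3/2 - sqrt(2)*g^2/4 - 3*sqrt(2)*g/8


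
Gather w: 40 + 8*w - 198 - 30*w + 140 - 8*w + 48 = 30 - 30*w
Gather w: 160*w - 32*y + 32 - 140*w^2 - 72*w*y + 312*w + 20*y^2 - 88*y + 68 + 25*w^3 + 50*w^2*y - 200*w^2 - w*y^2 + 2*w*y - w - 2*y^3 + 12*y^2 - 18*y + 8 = 25*w^3 + w^2*(50*y - 340) + w*(-y^2 - 70*y + 471) - 2*y^3 + 32*y^2 - 138*y + 108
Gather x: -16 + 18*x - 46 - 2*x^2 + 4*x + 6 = -2*x^2 + 22*x - 56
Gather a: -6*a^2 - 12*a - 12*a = -6*a^2 - 24*a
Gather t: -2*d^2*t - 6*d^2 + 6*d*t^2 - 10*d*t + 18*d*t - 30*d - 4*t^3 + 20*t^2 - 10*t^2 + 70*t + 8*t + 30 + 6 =-6*d^2 - 30*d - 4*t^3 + t^2*(6*d + 10) + t*(-2*d^2 + 8*d + 78) + 36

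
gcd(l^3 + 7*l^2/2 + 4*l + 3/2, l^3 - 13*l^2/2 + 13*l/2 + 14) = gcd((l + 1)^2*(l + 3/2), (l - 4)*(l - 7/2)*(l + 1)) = l + 1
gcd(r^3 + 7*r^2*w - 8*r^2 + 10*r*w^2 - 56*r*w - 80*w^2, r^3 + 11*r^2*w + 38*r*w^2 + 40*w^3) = r^2 + 7*r*w + 10*w^2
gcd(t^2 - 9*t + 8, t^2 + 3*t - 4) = t - 1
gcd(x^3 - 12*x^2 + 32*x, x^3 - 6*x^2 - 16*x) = x^2 - 8*x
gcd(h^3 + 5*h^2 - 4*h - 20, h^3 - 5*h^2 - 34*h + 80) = h^2 + 3*h - 10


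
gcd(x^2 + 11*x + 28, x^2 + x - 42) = x + 7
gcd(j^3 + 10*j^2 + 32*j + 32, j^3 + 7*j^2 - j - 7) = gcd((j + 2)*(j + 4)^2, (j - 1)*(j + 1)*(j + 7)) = 1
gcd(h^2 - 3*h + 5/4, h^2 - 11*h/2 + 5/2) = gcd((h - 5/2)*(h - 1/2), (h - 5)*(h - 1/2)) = h - 1/2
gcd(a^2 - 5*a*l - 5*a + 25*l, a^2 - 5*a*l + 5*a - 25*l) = a - 5*l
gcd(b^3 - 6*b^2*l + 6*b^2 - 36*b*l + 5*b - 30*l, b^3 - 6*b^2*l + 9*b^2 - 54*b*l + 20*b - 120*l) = b^2 - 6*b*l + 5*b - 30*l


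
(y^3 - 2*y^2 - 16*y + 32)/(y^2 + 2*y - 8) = y - 4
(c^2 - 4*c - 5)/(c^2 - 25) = (c + 1)/(c + 5)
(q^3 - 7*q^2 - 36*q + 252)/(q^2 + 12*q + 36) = (q^2 - 13*q + 42)/(q + 6)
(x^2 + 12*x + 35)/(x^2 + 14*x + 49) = (x + 5)/(x + 7)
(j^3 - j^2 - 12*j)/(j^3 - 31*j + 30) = j*(j^2 - j - 12)/(j^3 - 31*j + 30)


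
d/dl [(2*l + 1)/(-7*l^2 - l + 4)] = (-14*l^2 - 2*l + (2*l + 1)*(14*l + 1) + 8)/(7*l^2 + l - 4)^2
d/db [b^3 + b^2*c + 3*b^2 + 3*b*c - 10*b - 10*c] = 3*b^2 + 2*b*c + 6*b + 3*c - 10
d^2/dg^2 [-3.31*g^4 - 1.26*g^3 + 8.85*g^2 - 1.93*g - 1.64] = -39.72*g^2 - 7.56*g + 17.7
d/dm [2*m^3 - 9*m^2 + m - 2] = 6*m^2 - 18*m + 1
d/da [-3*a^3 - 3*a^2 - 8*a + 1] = -9*a^2 - 6*a - 8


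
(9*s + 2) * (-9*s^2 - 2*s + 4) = -81*s^3 - 36*s^2 + 32*s + 8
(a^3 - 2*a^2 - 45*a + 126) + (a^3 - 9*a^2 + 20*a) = 2*a^3 - 11*a^2 - 25*a + 126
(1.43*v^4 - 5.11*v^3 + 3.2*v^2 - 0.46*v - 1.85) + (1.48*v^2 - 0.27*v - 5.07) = 1.43*v^4 - 5.11*v^3 + 4.68*v^2 - 0.73*v - 6.92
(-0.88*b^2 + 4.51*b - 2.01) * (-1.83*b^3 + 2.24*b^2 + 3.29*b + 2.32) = 1.6104*b^5 - 10.2245*b^4 + 10.8855*b^3 + 8.2939*b^2 + 3.8503*b - 4.6632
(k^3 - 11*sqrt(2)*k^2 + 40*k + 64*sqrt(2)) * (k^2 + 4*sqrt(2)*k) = k^5 - 7*sqrt(2)*k^4 - 48*k^3 + 224*sqrt(2)*k^2 + 512*k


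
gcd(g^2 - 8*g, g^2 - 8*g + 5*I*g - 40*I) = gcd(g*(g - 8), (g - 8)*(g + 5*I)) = g - 8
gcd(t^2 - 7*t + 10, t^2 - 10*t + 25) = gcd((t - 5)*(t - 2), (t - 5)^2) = t - 5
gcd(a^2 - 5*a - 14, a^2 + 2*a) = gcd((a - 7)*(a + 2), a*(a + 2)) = a + 2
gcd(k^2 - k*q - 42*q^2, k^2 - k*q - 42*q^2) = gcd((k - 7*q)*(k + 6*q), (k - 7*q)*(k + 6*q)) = -k^2 + k*q + 42*q^2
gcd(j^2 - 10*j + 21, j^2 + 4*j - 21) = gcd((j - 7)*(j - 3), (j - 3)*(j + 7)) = j - 3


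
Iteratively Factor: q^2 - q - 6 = (q - 3)*(q + 2)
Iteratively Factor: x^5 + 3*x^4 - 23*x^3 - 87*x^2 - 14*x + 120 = (x - 1)*(x^4 + 4*x^3 - 19*x^2 - 106*x - 120) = (x - 1)*(x + 3)*(x^3 + x^2 - 22*x - 40) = (x - 1)*(x + 3)*(x + 4)*(x^2 - 3*x - 10) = (x - 5)*(x - 1)*(x + 3)*(x + 4)*(x + 2)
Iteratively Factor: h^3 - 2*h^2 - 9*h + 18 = (h - 2)*(h^2 - 9) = (h - 2)*(h + 3)*(h - 3)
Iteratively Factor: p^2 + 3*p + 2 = (p + 1)*(p + 2)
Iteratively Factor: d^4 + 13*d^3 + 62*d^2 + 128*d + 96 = (d + 2)*(d^3 + 11*d^2 + 40*d + 48) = (d + 2)*(d + 4)*(d^2 + 7*d + 12) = (d + 2)*(d + 4)^2*(d + 3)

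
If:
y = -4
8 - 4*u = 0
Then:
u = 2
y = -4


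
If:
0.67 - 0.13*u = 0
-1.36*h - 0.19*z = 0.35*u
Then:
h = -0.139705882352941*z - 1.32635746606335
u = 5.15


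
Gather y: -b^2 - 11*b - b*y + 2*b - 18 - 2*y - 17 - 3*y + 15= -b^2 - 9*b + y*(-b - 5) - 20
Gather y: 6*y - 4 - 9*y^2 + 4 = -9*y^2 + 6*y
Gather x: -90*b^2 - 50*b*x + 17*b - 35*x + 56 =-90*b^2 + 17*b + x*(-50*b - 35) + 56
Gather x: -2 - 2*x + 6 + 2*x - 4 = 0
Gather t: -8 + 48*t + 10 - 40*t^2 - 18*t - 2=-40*t^2 + 30*t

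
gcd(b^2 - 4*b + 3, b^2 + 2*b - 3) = b - 1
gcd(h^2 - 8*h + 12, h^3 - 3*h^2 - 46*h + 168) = h - 6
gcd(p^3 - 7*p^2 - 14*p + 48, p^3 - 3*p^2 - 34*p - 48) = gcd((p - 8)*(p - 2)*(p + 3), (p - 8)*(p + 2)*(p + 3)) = p^2 - 5*p - 24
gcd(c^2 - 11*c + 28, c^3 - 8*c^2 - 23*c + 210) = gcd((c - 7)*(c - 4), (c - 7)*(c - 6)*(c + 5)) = c - 7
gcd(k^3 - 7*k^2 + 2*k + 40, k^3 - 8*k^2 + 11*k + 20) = k^2 - 9*k + 20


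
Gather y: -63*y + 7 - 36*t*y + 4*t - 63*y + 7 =4*t + y*(-36*t - 126) + 14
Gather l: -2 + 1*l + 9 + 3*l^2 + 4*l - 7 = 3*l^2 + 5*l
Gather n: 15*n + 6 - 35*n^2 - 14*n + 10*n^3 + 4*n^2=10*n^3 - 31*n^2 + n + 6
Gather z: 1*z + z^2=z^2 + z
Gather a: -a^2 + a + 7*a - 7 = -a^2 + 8*a - 7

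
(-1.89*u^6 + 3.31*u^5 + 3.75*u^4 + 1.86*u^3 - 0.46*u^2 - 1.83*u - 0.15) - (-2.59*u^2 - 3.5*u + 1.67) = -1.89*u^6 + 3.31*u^5 + 3.75*u^4 + 1.86*u^3 + 2.13*u^2 + 1.67*u - 1.82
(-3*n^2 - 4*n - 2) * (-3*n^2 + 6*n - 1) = 9*n^4 - 6*n^3 - 15*n^2 - 8*n + 2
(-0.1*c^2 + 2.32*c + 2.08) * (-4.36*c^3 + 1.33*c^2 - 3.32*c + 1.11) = 0.436*c^5 - 10.2482*c^4 - 5.6512*c^3 - 5.047*c^2 - 4.3304*c + 2.3088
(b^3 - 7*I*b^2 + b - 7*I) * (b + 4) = b^4 + 4*b^3 - 7*I*b^3 + b^2 - 28*I*b^2 + 4*b - 7*I*b - 28*I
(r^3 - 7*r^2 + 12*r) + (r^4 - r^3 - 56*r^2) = r^4 - 63*r^2 + 12*r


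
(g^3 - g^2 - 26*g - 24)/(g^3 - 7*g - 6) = (g^2 - 2*g - 24)/(g^2 - g - 6)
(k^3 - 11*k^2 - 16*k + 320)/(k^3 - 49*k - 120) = (k - 8)/(k + 3)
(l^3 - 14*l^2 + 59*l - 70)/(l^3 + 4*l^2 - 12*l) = (l^2 - 12*l + 35)/(l*(l + 6))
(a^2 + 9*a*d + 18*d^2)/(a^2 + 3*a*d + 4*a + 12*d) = (a + 6*d)/(a + 4)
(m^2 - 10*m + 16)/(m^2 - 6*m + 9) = (m^2 - 10*m + 16)/(m^2 - 6*m + 9)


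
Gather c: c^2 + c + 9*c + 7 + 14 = c^2 + 10*c + 21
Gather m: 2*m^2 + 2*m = 2*m^2 + 2*m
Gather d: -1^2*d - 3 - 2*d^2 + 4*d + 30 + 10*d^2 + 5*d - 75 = 8*d^2 + 8*d - 48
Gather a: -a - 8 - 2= -a - 10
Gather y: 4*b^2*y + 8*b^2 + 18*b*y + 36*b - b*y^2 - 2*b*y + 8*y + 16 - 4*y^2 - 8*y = 8*b^2 + 36*b + y^2*(-b - 4) + y*(4*b^2 + 16*b) + 16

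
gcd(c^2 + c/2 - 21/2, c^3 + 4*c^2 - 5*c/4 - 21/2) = c + 7/2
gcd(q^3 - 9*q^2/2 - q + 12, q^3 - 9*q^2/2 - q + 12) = q^3 - 9*q^2/2 - q + 12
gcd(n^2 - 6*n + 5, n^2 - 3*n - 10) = n - 5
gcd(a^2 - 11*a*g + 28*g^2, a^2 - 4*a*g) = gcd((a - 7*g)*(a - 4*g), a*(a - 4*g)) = a - 4*g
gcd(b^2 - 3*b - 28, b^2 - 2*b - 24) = b + 4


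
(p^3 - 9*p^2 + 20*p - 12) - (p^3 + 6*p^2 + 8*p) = -15*p^2 + 12*p - 12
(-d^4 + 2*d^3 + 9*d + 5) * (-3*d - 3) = 3*d^5 - 3*d^4 - 6*d^3 - 27*d^2 - 42*d - 15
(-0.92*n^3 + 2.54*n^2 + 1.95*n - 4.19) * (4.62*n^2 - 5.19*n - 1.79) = -4.2504*n^5 + 16.5096*n^4 - 2.5268*n^3 - 34.0249*n^2 + 18.2556*n + 7.5001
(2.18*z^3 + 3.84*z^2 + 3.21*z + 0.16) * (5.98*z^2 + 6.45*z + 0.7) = 13.0364*z^5 + 37.0242*z^4 + 45.4898*z^3 + 24.3493*z^2 + 3.279*z + 0.112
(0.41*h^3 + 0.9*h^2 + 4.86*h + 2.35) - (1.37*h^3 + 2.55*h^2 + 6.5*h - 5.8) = -0.96*h^3 - 1.65*h^2 - 1.64*h + 8.15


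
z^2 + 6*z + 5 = (z + 1)*(z + 5)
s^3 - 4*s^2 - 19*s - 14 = (s - 7)*(s + 1)*(s + 2)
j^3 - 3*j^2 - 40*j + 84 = (j - 7)*(j - 2)*(j + 6)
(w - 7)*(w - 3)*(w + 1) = w^3 - 9*w^2 + 11*w + 21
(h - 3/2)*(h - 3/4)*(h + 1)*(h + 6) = h^4 + 19*h^3/4 - 69*h^2/8 - 45*h/8 + 27/4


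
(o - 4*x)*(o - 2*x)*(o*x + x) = o^3*x - 6*o^2*x^2 + o^2*x + 8*o*x^3 - 6*o*x^2 + 8*x^3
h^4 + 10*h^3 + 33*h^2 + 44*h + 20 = (h + 1)*(h + 2)^2*(h + 5)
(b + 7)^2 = b^2 + 14*b + 49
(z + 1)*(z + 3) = z^2 + 4*z + 3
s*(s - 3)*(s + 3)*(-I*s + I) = -I*s^4 + I*s^3 + 9*I*s^2 - 9*I*s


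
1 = 1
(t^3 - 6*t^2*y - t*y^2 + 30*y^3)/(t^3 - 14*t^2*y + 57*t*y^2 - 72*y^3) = (t^2 - 3*t*y - 10*y^2)/(t^2 - 11*t*y + 24*y^2)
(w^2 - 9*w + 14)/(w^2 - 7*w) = (w - 2)/w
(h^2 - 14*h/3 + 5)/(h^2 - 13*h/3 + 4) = (3*h - 5)/(3*h - 4)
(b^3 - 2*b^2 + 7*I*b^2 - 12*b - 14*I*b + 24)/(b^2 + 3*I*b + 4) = (b^2 + b*(-2 + 3*I) - 6*I)/(b - I)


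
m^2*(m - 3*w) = m^3 - 3*m^2*w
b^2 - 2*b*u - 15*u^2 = (b - 5*u)*(b + 3*u)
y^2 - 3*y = y*(y - 3)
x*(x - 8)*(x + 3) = x^3 - 5*x^2 - 24*x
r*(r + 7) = r^2 + 7*r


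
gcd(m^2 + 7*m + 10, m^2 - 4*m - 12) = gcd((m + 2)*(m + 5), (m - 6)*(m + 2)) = m + 2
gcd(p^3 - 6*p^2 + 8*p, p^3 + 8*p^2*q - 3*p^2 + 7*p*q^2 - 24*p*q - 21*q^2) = 1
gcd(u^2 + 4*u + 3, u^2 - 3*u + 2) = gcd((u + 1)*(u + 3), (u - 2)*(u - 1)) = 1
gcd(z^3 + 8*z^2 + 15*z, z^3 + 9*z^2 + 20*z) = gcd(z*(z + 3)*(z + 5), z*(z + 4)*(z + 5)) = z^2 + 5*z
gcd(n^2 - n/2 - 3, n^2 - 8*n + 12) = n - 2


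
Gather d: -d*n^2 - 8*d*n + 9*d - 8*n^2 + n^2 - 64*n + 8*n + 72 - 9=d*(-n^2 - 8*n + 9) - 7*n^2 - 56*n + 63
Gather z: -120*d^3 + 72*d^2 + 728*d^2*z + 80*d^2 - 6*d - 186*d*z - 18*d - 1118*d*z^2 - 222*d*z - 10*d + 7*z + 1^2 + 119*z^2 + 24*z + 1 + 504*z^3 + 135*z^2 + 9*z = -120*d^3 + 152*d^2 - 34*d + 504*z^3 + z^2*(254 - 1118*d) + z*(728*d^2 - 408*d + 40) + 2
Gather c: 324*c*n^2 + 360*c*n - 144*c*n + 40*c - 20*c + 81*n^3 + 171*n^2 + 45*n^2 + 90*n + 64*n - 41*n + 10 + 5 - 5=c*(324*n^2 + 216*n + 20) + 81*n^3 + 216*n^2 + 113*n + 10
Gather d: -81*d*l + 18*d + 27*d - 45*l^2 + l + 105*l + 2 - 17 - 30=d*(45 - 81*l) - 45*l^2 + 106*l - 45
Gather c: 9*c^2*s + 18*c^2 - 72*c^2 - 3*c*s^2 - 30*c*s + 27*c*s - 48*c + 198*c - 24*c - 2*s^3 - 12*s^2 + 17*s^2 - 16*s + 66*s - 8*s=c^2*(9*s - 54) + c*(-3*s^2 - 3*s + 126) - 2*s^3 + 5*s^2 + 42*s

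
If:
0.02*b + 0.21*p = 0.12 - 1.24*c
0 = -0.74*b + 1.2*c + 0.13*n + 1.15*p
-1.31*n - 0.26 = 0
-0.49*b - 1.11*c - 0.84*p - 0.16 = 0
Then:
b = -0.21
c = 0.14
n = -0.20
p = -0.26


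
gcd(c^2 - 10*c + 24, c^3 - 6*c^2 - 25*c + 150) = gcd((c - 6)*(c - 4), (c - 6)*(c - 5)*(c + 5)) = c - 6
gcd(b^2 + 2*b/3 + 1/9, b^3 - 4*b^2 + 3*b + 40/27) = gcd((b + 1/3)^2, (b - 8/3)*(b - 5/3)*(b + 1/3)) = b + 1/3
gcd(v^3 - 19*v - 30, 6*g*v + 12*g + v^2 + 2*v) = v + 2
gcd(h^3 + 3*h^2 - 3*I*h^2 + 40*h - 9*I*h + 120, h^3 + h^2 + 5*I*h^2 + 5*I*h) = h + 5*I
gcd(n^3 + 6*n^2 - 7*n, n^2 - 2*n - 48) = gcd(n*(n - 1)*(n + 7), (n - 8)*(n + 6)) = 1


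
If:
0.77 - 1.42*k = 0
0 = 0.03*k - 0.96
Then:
No Solution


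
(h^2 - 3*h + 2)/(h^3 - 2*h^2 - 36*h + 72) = (h - 1)/(h^2 - 36)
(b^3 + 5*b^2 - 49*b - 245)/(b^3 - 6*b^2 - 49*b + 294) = (b + 5)/(b - 6)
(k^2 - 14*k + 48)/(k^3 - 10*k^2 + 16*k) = (k - 6)/(k*(k - 2))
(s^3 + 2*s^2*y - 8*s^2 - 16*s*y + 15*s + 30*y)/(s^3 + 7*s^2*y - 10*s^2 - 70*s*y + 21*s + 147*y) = (s^2 + 2*s*y - 5*s - 10*y)/(s^2 + 7*s*y - 7*s - 49*y)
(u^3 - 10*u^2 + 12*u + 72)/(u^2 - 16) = (u^3 - 10*u^2 + 12*u + 72)/(u^2 - 16)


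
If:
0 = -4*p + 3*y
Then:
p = 3*y/4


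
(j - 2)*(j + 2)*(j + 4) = j^3 + 4*j^2 - 4*j - 16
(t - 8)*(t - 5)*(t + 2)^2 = t^4 - 9*t^3 - 8*t^2 + 108*t + 160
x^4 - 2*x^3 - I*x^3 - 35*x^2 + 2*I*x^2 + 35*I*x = x*(x - 7)*(x + 5)*(x - I)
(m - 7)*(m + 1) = m^2 - 6*m - 7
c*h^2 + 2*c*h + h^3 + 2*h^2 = h*(c + h)*(h + 2)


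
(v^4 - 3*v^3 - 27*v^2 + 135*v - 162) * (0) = 0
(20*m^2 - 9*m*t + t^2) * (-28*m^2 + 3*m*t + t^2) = -560*m^4 + 312*m^3*t - 35*m^2*t^2 - 6*m*t^3 + t^4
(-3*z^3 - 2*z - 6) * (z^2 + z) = -3*z^5 - 3*z^4 - 2*z^3 - 8*z^2 - 6*z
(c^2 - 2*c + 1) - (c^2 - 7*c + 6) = 5*c - 5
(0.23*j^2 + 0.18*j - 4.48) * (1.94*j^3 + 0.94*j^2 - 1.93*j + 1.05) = 0.4462*j^5 + 0.5654*j^4 - 8.9659*j^3 - 4.3171*j^2 + 8.8354*j - 4.704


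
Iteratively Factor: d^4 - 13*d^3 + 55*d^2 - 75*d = (d)*(d^3 - 13*d^2 + 55*d - 75) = d*(d - 5)*(d^2 - 8*d + 15) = d*(d - 5)^2*(d - 3)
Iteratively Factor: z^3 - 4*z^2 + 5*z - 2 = (z - 1)*(z^2 - 3*z + 2) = (z - 1)^2*(z - 2)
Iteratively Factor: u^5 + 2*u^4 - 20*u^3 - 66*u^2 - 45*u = (u + 3)*(u^4 - u^3 - 17*u^2 - 15*u) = (u + 3)^2*(u^3 - 4*u^2 - 5*u) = u*(u + 3)^2*(u^2 - 4*u - 5) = u*(u - 5)*(u + 3)^2*(u + 1)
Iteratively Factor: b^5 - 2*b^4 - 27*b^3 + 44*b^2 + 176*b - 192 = (b - 1)*(b^4 - b^3 - 28*b^2 + 16*b + 192) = (b - 4)*(b - 1)*(b^3 + 3*b^2 - 16*b - 48) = (b - 4)*(b - 1)*(b + 3)*(b^2 - 16) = (b - 4)*(b - 1)*(b + 3)*(b + 4)*(b - 4)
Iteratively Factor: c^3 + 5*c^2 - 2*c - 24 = (c + 4)*(c^2 + c - 6) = (c - 2)*(c + 4)*(c + 3)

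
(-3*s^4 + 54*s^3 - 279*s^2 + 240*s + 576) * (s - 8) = -3*s^5 + 78*s^4 - 711*s^3 + 2472*s^2 - 1344*s - 4608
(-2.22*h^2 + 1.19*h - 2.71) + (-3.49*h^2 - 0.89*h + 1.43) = -5.71*h^2 + 0.3*h - 1.28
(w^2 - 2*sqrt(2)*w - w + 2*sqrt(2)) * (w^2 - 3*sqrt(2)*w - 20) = w^4 - 5*sqrt(2)*w^3 - w^3 - 8*w^2 + 5*sqrt(2)*w^2 + 8*w + 40*sqrt(2)*w - 40*sqrt(2)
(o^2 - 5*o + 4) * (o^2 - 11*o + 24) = o^4 - 16*o^3 + 83*o^2 - 164*o + 96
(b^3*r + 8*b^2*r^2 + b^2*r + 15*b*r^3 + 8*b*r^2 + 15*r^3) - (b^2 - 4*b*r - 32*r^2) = b^3*r + 8*b^2*r^2 + b^2*r - b^2 + 15*b*r^3 + 8*b*r^2 + 4*b*r + 15*r^3 + 32*r^2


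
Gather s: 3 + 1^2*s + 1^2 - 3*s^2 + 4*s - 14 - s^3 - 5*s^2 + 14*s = -s^3 - 8*s^2 + 19*s - 10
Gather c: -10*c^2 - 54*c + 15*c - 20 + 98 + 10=-10*c^2 - 39*c + 88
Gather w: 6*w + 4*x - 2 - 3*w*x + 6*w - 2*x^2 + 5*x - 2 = w*(12 - 3*x) - 2*x^2 + 9*x - 4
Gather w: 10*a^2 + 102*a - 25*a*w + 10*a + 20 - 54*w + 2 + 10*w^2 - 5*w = 10*a^2 + 112*a + 10*w^2 + w*(-25*a - 59) + 22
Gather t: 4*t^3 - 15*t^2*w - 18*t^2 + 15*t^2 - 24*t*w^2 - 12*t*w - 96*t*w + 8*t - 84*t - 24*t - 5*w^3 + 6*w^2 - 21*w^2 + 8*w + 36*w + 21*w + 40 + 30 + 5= 4*t^3 + t^2*(-15*w - 3) + t*(-24*w^2 - 108*w - 100) - 5*w^3 - 15*w^2 + 65*w + 75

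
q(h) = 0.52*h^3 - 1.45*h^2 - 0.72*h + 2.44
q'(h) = 1.56*h^2 - 2.9*h - 0.72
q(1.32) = 0.16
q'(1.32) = -1.83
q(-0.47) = 2.40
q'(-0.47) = 0.99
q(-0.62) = 2.21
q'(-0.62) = 1.68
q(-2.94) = -21.19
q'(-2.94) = 21.29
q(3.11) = 1.82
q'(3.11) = 5.35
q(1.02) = 0.75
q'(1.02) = -2.05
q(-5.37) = -116.03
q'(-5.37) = 59.84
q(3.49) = 4.37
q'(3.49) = 8.16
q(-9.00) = -487.61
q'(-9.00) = 151.74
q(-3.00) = -22.49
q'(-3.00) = 22.02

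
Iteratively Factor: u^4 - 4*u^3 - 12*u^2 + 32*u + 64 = (u + 2)*(u^3 - 6*u^2 + 32) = (u - 4)*(u + 2)*(u^2 - 2*u - 8) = (u - 4)*(u + 2)^2*(u - 4)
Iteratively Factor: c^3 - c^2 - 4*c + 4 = (c + 2)*(c^2 - 3*c + 2) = (c - 2)*(c + 2)*(c - 1)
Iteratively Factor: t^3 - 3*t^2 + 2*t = (t - 2)*(t^2 - t) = (t - 2)*(t - 1)*(t)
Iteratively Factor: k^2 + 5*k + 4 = (k + 4)*(k + 1)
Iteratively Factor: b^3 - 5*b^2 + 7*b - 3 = (b - 3)*(b^2 - 2*b + 1) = (b - 3)*(b - 1)*(b - 1)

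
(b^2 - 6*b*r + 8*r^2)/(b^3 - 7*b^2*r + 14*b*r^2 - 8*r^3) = 1/(b - r)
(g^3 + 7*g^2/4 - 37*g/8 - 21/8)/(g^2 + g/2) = g + 5/4 - 21/(4*g)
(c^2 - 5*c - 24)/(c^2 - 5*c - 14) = (-c^2 + 5*c + 24)/(-c^2 + 5*c + 14)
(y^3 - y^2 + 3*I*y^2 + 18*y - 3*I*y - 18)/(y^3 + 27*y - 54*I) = (y - 1)/(y - 3*I)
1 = 1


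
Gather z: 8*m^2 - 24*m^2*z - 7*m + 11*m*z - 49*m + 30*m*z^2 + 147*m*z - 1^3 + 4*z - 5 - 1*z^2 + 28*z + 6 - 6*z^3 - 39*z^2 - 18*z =8*m^2 - 56*m - 6*z^3 + z^2*(30*m - 40) + z*(-24*m^2 + 158*m + 14)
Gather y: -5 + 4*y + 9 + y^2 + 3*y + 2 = y^2 + 7*y + 6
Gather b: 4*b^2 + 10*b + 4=4*b^2 + 10*b + 4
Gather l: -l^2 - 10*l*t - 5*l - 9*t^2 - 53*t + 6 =-l^2 + l*(-10*t - 5) - 9*t^2 - 53*t + 6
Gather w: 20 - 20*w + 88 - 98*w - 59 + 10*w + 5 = 54 - 108*w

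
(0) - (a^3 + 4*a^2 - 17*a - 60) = -a^3 - 4*a^2 + 17*a + 60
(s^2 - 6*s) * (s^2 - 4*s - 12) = s^4 - 10*s^3 + 12*s^2 + 72*s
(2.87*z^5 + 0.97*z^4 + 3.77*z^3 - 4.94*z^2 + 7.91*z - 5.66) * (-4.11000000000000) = -11.7957*z^5 - 3.9867*z^4 - 15.4947*z^3 + 20.3034*z^2 - 32.5101*z + 23.2626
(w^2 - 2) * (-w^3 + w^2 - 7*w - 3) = -w^5 + w^4 - 5*w^3 - 5*w^2 + 14*w + 6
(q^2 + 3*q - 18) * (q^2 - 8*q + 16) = q^4 - 5*q^3 - 26*q^2 + 192*q - 288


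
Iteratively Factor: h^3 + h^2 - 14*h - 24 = (h - 4)*(h^2 + 5*h + 6) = (h - 4)*(h + 2)*(h + 3)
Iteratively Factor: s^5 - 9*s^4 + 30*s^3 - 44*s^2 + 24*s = (s - 2)*(s^4 - 7*s^3 + 16*s^2 - 12*s) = (s - 3)*(s - 2)*(s^3 - 4*s^2 + 4*s) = (s - 3)*(s - 2)^2*(s^2 - 2*s) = s*(s - 3)*(s - 2)^2*(s - 2)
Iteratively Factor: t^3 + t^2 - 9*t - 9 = (t + 3)*(t^2 - 2*t - 3) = (t + 1)*(t + 3)*(t - 3)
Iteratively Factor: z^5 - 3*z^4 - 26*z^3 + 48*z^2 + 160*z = (z - 4)*(z^4 + z^3 - 22*z^2 - 40*z) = (z - 5)*(z - 4)*(z^3 + 6*z^2 + 8*z) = z*(z - 5)*(z - 4)*(z^2 + 6*z + 8) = z*(z - 5)*(z - 4)*(z + 2)*(z + 4)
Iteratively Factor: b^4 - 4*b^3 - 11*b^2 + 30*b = (b - 2)*(b^3 - 2*b^2 - 15*b) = (b - 2)*(b + 3)*(b^2 - 5*b) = b*(b - 2)*(b + 3)*(b - 5)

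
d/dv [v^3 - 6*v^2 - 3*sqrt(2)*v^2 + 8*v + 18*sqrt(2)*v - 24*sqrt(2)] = 3*v^2 - 12*v - 6*sqrt(2)*v + 8 + 18*sqrt(2)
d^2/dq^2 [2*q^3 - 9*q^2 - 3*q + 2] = 12*q - 18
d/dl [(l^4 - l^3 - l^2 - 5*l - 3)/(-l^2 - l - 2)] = (-2*l^5 - 2*l^4 - 6*l^3 + 2*l^2 - 2*l + 7)/(l^4 + 2*l^3 + 5*l^2 + 4*l + 4)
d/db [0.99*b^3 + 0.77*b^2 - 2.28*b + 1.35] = 2.97*b^2 + 1.54*b - 2.28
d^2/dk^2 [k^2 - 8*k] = 2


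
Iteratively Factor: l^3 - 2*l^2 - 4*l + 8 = (l + 2)*(l^2 - 4*l + 4) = (l - 2)*(l + 2)*(l - 2)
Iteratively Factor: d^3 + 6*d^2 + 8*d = (d + 2)*(d^2 + 4*d) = d*(d + 2)*(d + 4)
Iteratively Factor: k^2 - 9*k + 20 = (k - 5)*(k - 4)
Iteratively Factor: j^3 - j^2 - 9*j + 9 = (j - 3)*(j^2 + 2*j - 3) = (j - 3)*(j + 3)*(j - 1)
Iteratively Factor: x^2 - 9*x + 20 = (x - 5)*(x - 4)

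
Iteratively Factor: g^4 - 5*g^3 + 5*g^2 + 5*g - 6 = (g - 1)*(g^3 - 4*g^2 + g + 6) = (g - 1)*(g + 1)*(g^2 - 5*g + 6) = (g - 3)*(g - 1)*(g + 1)*(g - 2)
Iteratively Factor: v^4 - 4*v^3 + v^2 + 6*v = (v - 2)*(v^3 - 2*v^2 - 3*v) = v*(v - 2)*(v^2 - 2*v - 3) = v*(v - 3)*(v - 2)*(v + 1)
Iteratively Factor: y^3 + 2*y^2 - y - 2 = (y - 1)*(y^2 + 3*y + 2) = (y - 1)*(y + 2)*(y + 1)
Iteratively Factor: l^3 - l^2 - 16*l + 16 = (l + 4)*(l^2 - 5*l + 4) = (l - 4)*(l + 4)*(l - 1)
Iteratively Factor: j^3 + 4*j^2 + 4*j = (j + 2)*(j^2 + 2*j) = (j + 2)^2*(j)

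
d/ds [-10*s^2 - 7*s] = -20*s - 7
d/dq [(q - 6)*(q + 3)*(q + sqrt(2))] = 3*q^2 - 6*q + 2*sqrt(2)*q - 18 - 3*sqrt(2)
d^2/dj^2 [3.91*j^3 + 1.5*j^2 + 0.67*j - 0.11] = 23.46*j + 3.0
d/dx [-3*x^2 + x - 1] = 1 - 6*x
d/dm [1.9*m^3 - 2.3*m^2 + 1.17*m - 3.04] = 5.7*m^2 - 4.6*m + 1.17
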